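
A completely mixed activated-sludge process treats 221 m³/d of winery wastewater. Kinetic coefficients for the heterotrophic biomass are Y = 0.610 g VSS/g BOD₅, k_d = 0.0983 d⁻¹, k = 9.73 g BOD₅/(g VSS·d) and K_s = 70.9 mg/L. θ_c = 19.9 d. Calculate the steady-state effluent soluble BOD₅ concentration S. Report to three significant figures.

S ≈ 1.82 mg/L

For a completely mixed reactor with recycle the Lawrence–McCarty relation gives S = K_s·(1 + k_d·θ_c) / [θ_c·(Y·k − k_d) − 1] = 70.9 × (1 + 0.0983 × 19.9) / [19.9 × (0.610 × 9.73 − 0.0983) − 1] = 209.6 / 115.2 = 1.820 mg/L.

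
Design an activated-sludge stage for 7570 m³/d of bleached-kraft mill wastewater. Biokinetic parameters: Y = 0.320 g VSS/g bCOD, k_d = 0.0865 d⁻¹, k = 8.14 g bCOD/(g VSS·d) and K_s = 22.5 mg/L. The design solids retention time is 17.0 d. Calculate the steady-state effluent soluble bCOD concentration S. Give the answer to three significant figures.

For a completely mixed reactor with recycle the Lawrence–McCarty relation gives S = K_s·(1 + k_d·θ_c) / [θ_c·(Y·k − k_d) − 1] = 22.5 × (1 + 0.0865 × 17.0) / [17.0 × (0.320 × 8.14 − 0.0865) − 1] = 55.59 / 41.81 = 1.329 mg/L.

S ≈ 1.33 mg/L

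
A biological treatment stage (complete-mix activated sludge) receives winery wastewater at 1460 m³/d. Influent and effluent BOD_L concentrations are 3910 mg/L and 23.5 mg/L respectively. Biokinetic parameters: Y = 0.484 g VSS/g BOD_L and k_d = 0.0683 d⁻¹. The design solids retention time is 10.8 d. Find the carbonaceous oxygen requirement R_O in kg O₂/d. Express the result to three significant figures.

Observed yield with endogenous decay: Y_obs = Y / (1 + k_d·θ_c) = 0.484 / (1 + 0.0683 × 10.8) = 0.484 / 1.738 = 0.2785 g VSS/g BOD_L.
ΔS = 3910 − 23.5 = 3886 mg/L, so the substrate removal rate is 1460 × 3886/1000 = 5674 kg BOD_L/d.
Net sludge production P_X = 0.2785 × 5674 = 1581 kg VSS/d.
R_O = Q·(S₀ − S) − 1.42·P_X = 5674 − 1.42 × 1581 = 3430 kg O₂/d.

R_O ≈ 3430 kg O₂/d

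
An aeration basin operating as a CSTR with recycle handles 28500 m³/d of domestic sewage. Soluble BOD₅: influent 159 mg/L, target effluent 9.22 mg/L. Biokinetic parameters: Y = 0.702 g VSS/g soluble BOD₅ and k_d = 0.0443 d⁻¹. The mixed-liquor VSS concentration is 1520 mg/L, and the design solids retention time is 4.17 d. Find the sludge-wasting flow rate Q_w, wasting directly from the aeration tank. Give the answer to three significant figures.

Q_w ≈ 1660 m³/d

Rearranging the biomass balance for a CMAS with decay, V = Y·Q·ΔS·θ_c / [X·(1+k_d θ_c)] = 0.702 × 28500 × (159 − 9.22) × 4.17 / [1520 × (1 + 0.0443 × 4.17)] = 1.25×10^7 / 1801 = 6939 m³.
With mixed-liquor wasting, θ_c = V/Q_w, so Q_w = V/θ_c = 6939/4.17 = 1664 m³/d.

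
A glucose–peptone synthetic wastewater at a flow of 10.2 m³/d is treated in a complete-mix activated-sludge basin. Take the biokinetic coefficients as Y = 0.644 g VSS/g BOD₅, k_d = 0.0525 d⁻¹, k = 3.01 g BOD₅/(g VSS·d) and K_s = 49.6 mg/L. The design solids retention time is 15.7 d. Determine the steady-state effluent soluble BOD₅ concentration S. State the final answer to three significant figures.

S ≈ 3.16 mg/L

Effluent substrate depends only on kinetics and SRT: S = K_s(1 + k_d θ_c) / [θ_c(Yk − k_d) − 1] = 49.6 × (1 + 0.0525 × 15.7) / [15.7 × (0.644 × 3.01 − 0.0525) − 1] = 90.48 / 28.61 = 3.163 mg/L.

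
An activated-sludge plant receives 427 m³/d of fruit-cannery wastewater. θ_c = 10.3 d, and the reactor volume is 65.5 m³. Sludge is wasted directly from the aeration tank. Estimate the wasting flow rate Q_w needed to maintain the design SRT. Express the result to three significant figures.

For wasting at MLVSS concentration, Q_w = V/θ_c = 65.50/10.3 = 6.359 m³/d.

Q_w ≈ 6.36 m³/d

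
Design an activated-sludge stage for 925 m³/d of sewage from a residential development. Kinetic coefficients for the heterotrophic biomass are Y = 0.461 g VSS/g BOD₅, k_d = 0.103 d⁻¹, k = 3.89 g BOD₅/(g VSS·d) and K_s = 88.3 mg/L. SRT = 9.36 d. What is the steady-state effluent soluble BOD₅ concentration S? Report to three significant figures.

For a completely mixed reactor with recycle the Lawrence–McCarty relation gives S = K_s·(1 + k_d·θ_c) / [θ_c·(Y·k − k_d) − 1] = 88.3 × (1 + 0.103 × 9.36) / [9.36 × (0.461 × 3.89 − 0.103) − 1] = 173.4 / 14.82 = 11.70 mg/L.

S ≈ 11.7 mg/L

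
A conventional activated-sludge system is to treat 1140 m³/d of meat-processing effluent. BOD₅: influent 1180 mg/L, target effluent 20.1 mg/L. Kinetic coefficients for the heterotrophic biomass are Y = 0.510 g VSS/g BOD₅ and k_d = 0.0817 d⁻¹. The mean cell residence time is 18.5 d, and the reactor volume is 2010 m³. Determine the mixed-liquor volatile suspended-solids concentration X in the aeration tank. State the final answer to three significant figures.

X ≈ 2470 mg/L

X = Y·Q·ΔS·θ_c / [V·(1 + k_d θ_c)] = 0.510 × 1140 × (1180 − 20.1) × 18.5 / [2010 × (1 + 0.0817 × 18.5)] = 2471 mg/L.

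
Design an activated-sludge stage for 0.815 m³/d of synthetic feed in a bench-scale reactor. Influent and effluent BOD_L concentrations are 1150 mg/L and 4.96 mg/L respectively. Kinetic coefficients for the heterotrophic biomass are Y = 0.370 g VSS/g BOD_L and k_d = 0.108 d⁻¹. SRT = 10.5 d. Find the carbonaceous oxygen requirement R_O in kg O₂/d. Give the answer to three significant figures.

The observed yield is Y_obs = Y/(1 + k_d·θ_c) = 0.370 / (1 + 0.108 × 10.5) = 0.370 / 2.134 = 0.1734 g VSS per g BOD_L removed.
Substrate removed = Q·(S₀ − S) = 0.815 m³/d × (1150 − 4.96) g/m³ = 9.33×10^2 g/d = 0.9332 kg/d.
P_X = Y_obs·Q·(S₀ − S) = 0.1734 × 0.9332 = 0.1618 kg VSS/d.
Carbonaceous O₂ demand = substrate oxidised − cell-mass equivalent = 0.9332 − 1.42 × 0.1618 = 0.7034 kg O₂/d.

R_O ≈ 0.703 kg O₂/d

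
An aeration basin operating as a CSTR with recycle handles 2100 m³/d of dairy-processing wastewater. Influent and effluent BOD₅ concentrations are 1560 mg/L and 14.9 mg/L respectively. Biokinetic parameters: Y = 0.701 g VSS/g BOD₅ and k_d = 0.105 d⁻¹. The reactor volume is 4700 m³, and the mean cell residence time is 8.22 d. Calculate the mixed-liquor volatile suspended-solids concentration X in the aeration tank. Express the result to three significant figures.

Solving the biomass balance for X: X = Y Q (S₀−S) θ_c / [V (1+k_d θ_c)] = 0.701 × 2100 × (1560 − 14.9) × 8.22 / [4700 × (1 + 0.105 × 8.22)] = 2135 mg/L.

X ≈ 2140 mg/L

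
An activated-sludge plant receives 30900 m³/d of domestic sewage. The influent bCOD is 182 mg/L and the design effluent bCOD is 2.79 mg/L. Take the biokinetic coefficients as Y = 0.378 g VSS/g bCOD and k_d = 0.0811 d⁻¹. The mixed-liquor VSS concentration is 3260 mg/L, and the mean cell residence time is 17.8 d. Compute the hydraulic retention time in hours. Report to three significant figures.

Rearranging the biomass balance for a CMAS with decay, V = Y·Q·ΔS·θ_c / [X·(1+k_d θ_c)] = 0.378 × 30900 × (182 − 2.79) × 17.8 / [3260 × (1 + 0.0811 × 17.8)] = 3.73×10^7 / 7966 = 4677 m³.
HRT = V/Q = 4677 m³ / 30900 m³·d⁻¹ = 0.1514 d × 24 = 3.633 h.

τ ≈ 3.63 h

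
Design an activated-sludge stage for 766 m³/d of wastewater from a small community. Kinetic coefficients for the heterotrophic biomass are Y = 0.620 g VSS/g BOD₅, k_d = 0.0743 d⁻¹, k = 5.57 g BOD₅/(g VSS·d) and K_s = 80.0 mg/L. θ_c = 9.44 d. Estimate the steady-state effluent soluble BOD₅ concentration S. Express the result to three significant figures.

S ≈ 4.41 mg/L

Effluent substrate depends only on kinetics and SRT: S = K_s(1 + k_d θ_c) / [θ_c(Yk − k_d) − 1] = 80.0 × (1 + 0.0743 × 9.44) / [9.44 × (0.620 × 5.57 − 0.0743) − 1] = 136.1 / 30.90 = 4.405 mg/L.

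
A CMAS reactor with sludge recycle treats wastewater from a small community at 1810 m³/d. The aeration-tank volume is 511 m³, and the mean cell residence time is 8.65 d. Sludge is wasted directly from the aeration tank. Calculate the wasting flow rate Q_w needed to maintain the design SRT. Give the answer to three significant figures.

Q_w ≈ 59.1 m³/d

For wasting at MLVSS concentration, Q_w = V/θ_c = 511.0/8.65 = 59.08 m³/d.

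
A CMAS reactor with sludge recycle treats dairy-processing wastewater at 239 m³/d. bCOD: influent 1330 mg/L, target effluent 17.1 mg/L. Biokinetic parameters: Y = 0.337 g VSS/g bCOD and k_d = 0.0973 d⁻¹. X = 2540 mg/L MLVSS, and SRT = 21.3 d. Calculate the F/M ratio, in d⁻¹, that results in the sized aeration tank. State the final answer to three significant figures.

Steady-state biomass mass balance: V·X·(1 + k_d·θ_c) = Y·Q·(S₀ − S)·θ_c, so V = 0.337 × 239 × (1330 − 17.1) × 21.3 / [2540 × (1 + 0.0973 × 21.3)] = 2.25×10^6 / 7804 = 288.6 m³.
F/M = applied load / biomass = Q·S₀/(V·X) = 239 × 1330 / (288.6 × 2540) = 0.4336 d⁻¹.

F/M ≈ 0.434 d⁻¹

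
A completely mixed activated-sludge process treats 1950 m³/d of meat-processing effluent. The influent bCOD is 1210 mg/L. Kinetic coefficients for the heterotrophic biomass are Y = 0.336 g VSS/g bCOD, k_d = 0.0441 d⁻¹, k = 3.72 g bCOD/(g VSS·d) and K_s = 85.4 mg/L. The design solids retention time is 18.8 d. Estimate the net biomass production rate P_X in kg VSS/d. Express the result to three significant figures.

Effluent substrate depends only on kinetics and SRT: S = K_s(1 + k_d θ_c) / [θ_c(Yk − k_d) − 1] = 85.4 × (1 + 0.0441 × 18.8) / [18.8 × (0.336 × 3.72 − 0.0441) − 1] = 156.2 / 21.67 = 7.208 mg/L.
Observed yield with endogenous decay: Y_obs = Y / (1 + k_d·θ_c) = 0.336 / (1 + 0.0441 × 18.8) = 0.336 / 1.829 = 0.1837 g VSS/g bCOD.
Substrate removed = Q·(S₀ − S) = 1950 m³/d × (1210 − 7.21) g/m³ = 2.35×10^6 g/d = 2345 kg/d.
Net biomass production P_X = Y_obs × Q·(S₀ − S) = 0.1837 × 2345 = 430.9 kg VSS/d.

P_X ≈ 431 kg VSS/d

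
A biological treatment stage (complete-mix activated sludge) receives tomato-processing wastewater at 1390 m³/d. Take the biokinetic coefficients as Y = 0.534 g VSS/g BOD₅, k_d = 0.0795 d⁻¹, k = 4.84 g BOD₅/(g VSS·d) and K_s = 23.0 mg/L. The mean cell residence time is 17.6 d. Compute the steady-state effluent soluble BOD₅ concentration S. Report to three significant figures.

For a completely mixed reactor with recycle the Lawrence–McCarty relation gives S = K_s·(1 + k_d·θ_c) / [θ_c·(Y·k − k_d) − 1] = 23.0 × (1 + 0.0795 × 17.6) / [17.6 × (0.534 × 4.84 − 0.0795) − 1] = 55.18 / 43.09 = 1.281 mg/L.

S ≈ 1.28 mg/L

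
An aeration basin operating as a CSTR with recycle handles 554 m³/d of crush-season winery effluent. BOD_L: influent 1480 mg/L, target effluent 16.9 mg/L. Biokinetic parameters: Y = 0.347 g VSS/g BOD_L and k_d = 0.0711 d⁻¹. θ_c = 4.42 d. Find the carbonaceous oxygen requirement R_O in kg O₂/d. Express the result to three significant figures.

Correct the yield for decay: Y_obs = Y/(1 + k_d θ_c) = 0.347 / (1 + 0.0711 × 4.42) = 0.347 / 1.314 = 0.2640.
ΔS = 1480 − 16.9 = 1463 mg/L, so the substrate removal rate is 554 × 1463/1000 = 810.6 kg BOD_L/d.
P_X = Y_obs·Q·(S₀ − S) = 0.2640 × 810.6 = 214.0 kg VSS/d.
R_O = Q·ΔS − 1.42 P_X = 810.6 − 303.9 = 506.7 kg O₂/d.

R_O ≈ 507 kg O₂/d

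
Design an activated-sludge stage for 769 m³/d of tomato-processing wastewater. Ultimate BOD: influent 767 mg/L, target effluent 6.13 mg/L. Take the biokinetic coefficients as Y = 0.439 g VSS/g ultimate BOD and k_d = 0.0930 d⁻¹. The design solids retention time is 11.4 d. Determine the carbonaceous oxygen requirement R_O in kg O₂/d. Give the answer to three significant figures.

R_O ≈ 408 kg O₂/d

Observed yield with endogenous decay: Y_obs = Y / (1 + k_d·θ_c) = 0.439 / (1 + 0.0930 × 11.4) = 0.439 / 2.060 = 0.2131 g VSS/g ultimate BOD.
Substrate removed = Q·(S₀ − S) = 769 m³/d × (767 − 6.13) g/m³ = 5.85×10^5 g/d = 585.1 kg/d.
Net sludge production P_X = 0.2131 × 585.1 = 124.7 kg VSS/d.
R_O = Q·(S₀ − S) − 1.42·P_X = 585.1 − 1.42 × 124.7 = 408.1 kg O₂/d.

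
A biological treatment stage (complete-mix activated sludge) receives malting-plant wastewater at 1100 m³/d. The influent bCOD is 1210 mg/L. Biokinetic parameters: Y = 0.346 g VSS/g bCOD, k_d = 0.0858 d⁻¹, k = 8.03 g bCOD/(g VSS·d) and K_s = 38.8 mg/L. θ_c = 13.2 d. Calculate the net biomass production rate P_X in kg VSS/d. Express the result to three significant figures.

Effluent substrate depends only on kinetics and SRT: S = K_s(1 + k_d θ_c) / [θ_c(Yk − k_d) − 1] = 38.8 × (1 + 0.0858 × 13.2) / [13.2 × (0.346 × 8.03 − 0.0858) − 1] = 82.74 / 34.54 = 2.395 mg/L.
Observed yield with endogenous decay: Y_obs = Y / (1 + k_d·θ_c) = 0.346 / (1 + 0.0858 × 13.2) = 0.346 / 2.133 = 0.1622 g VSS/g bCOD.
Q·(S₀ − S) = 1100 × (1210 − 2.40) × 10⁻³ = 1328 kg/d removed.
Net biomass production P_X = Y_obs × Q·(S₀ − S) = 0.1622 × 1328 = 215.5 kg VSS/d.

P_X ≈ 216 kg VSS/d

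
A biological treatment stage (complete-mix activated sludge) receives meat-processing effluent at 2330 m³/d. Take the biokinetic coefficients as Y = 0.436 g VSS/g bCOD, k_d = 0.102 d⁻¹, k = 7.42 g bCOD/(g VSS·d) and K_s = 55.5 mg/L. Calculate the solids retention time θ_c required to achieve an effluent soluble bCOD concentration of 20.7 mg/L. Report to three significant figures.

From 1/θ_c = Y·k·S/(K_s + S) − k_d: Y·k·S/(K_s+S) = 0.436 × 7.42 × 20.7 / (55.5 + 20.7) = 0.8788 d⁻¹.
1/θ_c = 0.8788 − 0.102 = 0.7768 d⁻¹, so θ_c = 1.287 d.

θ_c ≈ 1.29 d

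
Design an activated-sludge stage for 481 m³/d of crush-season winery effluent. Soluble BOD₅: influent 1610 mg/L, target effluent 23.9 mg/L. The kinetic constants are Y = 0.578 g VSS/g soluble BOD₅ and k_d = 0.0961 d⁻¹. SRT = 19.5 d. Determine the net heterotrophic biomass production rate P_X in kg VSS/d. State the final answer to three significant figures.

P_X ≈ 153 kg VSS/d

The observed yield is Y_obs = Y/(1 + k_d·θ_c) = 0.578 / (1 + 0.0961 × 19.5) = 0.578 / 2.874 = 0.2011 g VSS per g soluble BOD₅ removed.
ΔS = 1610 − 23.9 = 1586 mg/L, so the substrate removal rate is 481 × 1586/1000 = 762.9 kg soluble BOD₅/d.
So the net sludge growth is P_X = 0.2011 × 762.9 = 153.4 kg VSS/d.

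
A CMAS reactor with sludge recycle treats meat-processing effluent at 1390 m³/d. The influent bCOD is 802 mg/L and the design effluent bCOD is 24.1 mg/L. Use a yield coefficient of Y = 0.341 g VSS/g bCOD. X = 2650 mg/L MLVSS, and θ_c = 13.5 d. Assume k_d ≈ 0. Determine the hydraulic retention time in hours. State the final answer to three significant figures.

τ ≈ 32.4 h

V·X = Y·Q·ΔS·θ_c gives V = 0.341 × 1390 × (802 − 24.1) × 13.5 / 2650 = 1878 m³.
τ = V/Q = 1878/1390 = 1.351 d, or 32.43 h.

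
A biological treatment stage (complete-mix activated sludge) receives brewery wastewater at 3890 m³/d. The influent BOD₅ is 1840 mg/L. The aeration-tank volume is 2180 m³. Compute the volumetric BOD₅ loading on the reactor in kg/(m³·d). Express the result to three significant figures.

Volumetric loading L_v = Q·S₀ / V = 3890 × 1840 g/m³ / 2180 m³ = 3283 g/(m³·d) = 3.283 kg BOD₅/(m³·d).

L_v ≈ 3.28 kg BOD₅/(m³·d)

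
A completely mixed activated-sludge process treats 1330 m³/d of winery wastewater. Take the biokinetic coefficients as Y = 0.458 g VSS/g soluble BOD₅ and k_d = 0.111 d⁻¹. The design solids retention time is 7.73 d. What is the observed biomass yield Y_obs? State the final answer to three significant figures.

Y_obs ≈ 0.246 g VSS/g soluble BOD₅

Y_obs = Y / (1 + k_d θ_c) = 0.458 / (1 + 0.111 × 7.73) = 0.458 / 1.858 = 0.2465.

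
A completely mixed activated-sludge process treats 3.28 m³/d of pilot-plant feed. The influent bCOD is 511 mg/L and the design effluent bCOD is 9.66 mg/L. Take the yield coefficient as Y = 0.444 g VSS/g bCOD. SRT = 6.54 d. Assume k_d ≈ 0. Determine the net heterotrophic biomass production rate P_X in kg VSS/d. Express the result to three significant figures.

P_X ≈ 0.730 kg VSS/d

Since k_d ≈ 0, Y_obs = Y = 0.444 g VSS/g bCOD.
Substrate removed = Q·(S₀ − S) = 3.28 m³/d × (511 − 9.66) g/m³ = 1.64×10^3 g/d = 1.644 kg/d.
So the net sludge growth is P_X = 0.4440 × 1.644 = 0.7301 kg VSS/d.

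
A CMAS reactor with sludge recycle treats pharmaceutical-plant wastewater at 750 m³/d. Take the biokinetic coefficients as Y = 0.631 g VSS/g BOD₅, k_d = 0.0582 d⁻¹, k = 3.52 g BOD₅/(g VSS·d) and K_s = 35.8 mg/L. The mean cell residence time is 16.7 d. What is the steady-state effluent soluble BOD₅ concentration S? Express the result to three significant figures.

S ≈ 2.01 mg/L

From the Monod/SRT balance for a CMAS, S = K_s·(1+k_d θ_c)/[θ_c·(Y k − k_d) − 1] = 35.8 × (1 + 0.0582 × 16.7) / [16.7 × (0.631 × 3.52 − 0.0582) − 1] = 70.60 / 35.12 = 2.010 mg/L.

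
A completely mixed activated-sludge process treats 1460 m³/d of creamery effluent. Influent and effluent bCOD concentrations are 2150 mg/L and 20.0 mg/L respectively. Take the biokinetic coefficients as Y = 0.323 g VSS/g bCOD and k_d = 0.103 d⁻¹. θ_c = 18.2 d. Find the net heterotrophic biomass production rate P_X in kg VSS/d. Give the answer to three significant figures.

P_X ≈ 349 kg VSS/d

The observed yield is Y_obs = Y/(1 + k_d·θ_c) = 0.323 / (1 + 0.103 × 18.2) = 0.323 / 2.875 = 0.1124 g VSS per g bCOD removed.
Substrate removed = Q·(S₀ − S) = 1460 m³/d × (2150 − 20.0) g/m³ = 3.11×10^6 g/d = 3110 kg/d.
P_X = Y_obs · Q(S₀ − S) = 0.1124 × 3110 = 349.4 kg VSS/d.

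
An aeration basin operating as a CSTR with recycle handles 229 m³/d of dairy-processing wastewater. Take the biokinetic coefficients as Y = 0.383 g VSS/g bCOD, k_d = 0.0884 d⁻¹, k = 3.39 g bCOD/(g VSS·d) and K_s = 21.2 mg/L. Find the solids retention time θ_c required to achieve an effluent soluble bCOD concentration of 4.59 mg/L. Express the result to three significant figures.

At the target effluent, Y k S/(K_s+S) = 0.383×3.39×4.59/25.79 = 0.2311 d⁻¹.
1/θ_c = 0.2311 − 0.0884 = 0.1427 d⁻¹, so θ_c = 7.009 d.

θ_c ≈ 7.01 d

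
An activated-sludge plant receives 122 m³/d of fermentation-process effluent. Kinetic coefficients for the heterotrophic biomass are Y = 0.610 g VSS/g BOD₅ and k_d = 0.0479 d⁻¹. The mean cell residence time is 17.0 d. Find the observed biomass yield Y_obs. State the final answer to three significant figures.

Observed yield with endogenous decay: Y_obs = Y / (1 + k_d·θ_c) = 0.610 / (1 + 0.0479 × 17.0) = 0.610 / 1.814 = 0.3362 g VSS/g BOD₅.

Y_obs ≈ 0.336 g VSS/g BOD₅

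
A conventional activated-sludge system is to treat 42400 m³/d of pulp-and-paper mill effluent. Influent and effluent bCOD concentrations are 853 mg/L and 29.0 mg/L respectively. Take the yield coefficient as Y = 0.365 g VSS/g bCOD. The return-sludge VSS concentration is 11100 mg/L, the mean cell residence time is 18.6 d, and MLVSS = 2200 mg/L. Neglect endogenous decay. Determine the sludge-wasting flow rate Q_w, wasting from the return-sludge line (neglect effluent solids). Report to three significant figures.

V·X = Y·Q·ΔS·θ_c gives V = 0.365 × 42400 × (853 − 29.0) × 18.6 / 2200 = 107814 m³.
Q_w = (V·X)/(θ_c X_r) = 107814 × 2200 / (18.6 × 11100) = 1149 m³/d.

Q_w ≈ 1150 m³/d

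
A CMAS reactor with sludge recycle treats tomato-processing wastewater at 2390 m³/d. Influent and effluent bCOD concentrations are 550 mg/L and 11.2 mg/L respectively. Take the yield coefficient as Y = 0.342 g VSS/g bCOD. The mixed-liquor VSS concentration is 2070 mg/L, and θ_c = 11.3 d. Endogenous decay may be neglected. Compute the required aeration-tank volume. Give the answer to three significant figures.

Biomass mass balance (decay neglected): V·X = Y·Q·(S₀ − S)·θ_c, so V = 0.342 × 2390 × (550 − 11.2) × 11.3 / 2070 = 2404 m³.

V ≈ 2400 m³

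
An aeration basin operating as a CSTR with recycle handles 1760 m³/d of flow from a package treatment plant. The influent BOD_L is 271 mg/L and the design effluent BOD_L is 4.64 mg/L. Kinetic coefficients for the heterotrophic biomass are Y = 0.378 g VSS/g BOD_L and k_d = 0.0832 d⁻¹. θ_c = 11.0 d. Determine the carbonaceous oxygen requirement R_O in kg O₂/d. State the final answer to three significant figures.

Correct the yield for decay: Y_obs = Y/(1 + k_d θ_c) = 0.378 / (1 + 0.0832 × 11.0) = 0.378 / 1.915 = 0.1974.
ΔS = 271 − 4.64 = 266.4 mg/L, so the substrate removal rate is 1760 × 266.4/1000 = 468.8 kg BOD_L/d.
P_X = Y_obs·Q·(S₀ − S) = 0.1974 × 468.8 = 92.53 kg VSS/d.
R_O = Q·ΔS − 1.42 P_X = 468.8 − 131.4 = 337.4 kg O₂/d.

R_O ≈ 337 kg O₂/d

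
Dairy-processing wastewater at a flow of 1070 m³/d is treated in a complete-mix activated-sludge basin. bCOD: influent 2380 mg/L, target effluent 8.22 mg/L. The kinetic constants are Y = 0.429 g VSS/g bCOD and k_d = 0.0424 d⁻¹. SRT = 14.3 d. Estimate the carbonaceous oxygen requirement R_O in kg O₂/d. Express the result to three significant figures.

R_O ≈ 1580 kg O₂/d

Y_obs = Y / (1 + k_d θ_c) = 0.429 / (1 + 0.0424 × 14.3) = 0.429 / 1.606 = 0.2671.
Substrate removed = Q·(S₀ − S) = 1070 m³/d × (2380 − 8.22) g/m³ = 2.54×10^6 g/d = 2538 kg/d.
Net sludge production P_X = 0.2671 × 2538 = 677.8 kg VSS/d.
Carbonaceous O₂ demand = substrate oxidised − cell-mass equivalent = 2538 − 1.42 × 677.8 = 1575 kg O₂/d.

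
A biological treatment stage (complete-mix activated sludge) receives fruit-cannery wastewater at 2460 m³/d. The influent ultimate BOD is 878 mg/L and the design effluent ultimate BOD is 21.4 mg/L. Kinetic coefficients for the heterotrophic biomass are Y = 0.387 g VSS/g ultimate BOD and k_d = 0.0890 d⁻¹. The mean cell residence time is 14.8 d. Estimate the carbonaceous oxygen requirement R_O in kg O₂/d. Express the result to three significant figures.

The observed yield is Y_obs = Y/(1 + k_d·θ_c) = 0.387 / (1 + 0.0890 × 14.8) = 0.387 / 2.317 = 0.1670 g VSS per g ultimate BOD removed.
ΔS = 878 − 21.4 = 856.6 mg/L, so the substrate removal rate is 2460 × 856.6/1000 = 2107 kg ultimate BOD/d.
Net sludge production P_X = 0.1670 × 2107 = 351.9 kg VSS/d.
R_O = Q·(S₀ − S) − 1.42·P_X = 2107 − 1.42 × 351.9 = 1607 kg O₂/d.

R_O ≈ 1610 kg O₂/d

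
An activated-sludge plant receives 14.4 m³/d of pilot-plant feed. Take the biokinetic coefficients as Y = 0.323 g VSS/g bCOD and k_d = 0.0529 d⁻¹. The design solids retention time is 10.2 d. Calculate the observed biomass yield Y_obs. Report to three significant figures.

The observed yield is Y_obs = Y/(1 + k_d·θ_c) = 0.323 / (1 + 0.0529 × 10.2) = 0.323 / 1.540 = 0.2098 g VSS per g bCOD removed.

Y_obs ≈ 0.210 g VSS/g bCOD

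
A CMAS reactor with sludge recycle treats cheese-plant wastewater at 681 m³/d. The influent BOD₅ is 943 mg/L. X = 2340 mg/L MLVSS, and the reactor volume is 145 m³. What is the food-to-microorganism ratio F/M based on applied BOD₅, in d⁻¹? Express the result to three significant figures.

Food-to-microorganism ratio F/M = Q S₀ / (V X) = 681 × 943 / (145.0 × 2340) = 1.893 d⁻¹.

F/M ≈ 1.89 d⁻¹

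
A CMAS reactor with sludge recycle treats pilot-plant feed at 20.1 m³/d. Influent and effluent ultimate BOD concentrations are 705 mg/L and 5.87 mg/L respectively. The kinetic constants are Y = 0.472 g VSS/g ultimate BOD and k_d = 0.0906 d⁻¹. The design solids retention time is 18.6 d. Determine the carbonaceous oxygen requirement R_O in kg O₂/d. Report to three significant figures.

Correct the yield for decay: Y_obs = Y/(1 + k_d θ_c) = 0.472 / (1 + 0.0906 × 18.6) = 0.472 / 2.685 = 0.1758.
Mass of ultimate BOD removed per day: Q(S₀ − S) = 20.1 × 699.1 g/m³ = 14.05 kg/d.
P_X = Y_obs·Q·(S₀ − S) = 0.1758 × 14.05 = 2.470 kg VSS/d.
Carbonaceous O₂ demand = substrate oxidised − cell-mass equivalent = 14.05 − 1.42 × 2.470 = 10.54 kg O₂/d.

R_O ≈ 10.5 kg O₂/d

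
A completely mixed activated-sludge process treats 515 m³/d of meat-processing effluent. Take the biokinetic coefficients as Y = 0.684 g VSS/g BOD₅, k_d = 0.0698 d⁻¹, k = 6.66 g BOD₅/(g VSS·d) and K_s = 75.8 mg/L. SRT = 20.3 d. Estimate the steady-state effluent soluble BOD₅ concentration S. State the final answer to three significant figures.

For a completely mixed reactor with recycle the Lawrence–McCarty relation gives S = K_s·(1 + k_d·θ_c) / [θ_c·(Y·k − k_d) − 1] = 75.8 × (1 + 0.0698 × 20.3) / [20.3 × (0.684 × 6.66 − 0.0698) − 1] = 183.2 / 90.06 = 2.034 mg/L.

S ≈ 2.03 mg/L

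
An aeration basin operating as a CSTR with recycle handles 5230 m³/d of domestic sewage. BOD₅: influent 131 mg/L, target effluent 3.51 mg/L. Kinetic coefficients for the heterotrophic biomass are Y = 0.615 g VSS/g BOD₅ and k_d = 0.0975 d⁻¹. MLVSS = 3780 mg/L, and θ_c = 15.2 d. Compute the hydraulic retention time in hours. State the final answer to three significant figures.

τ ≈ 3.05 h

From the SRT design equation V = Y Q (S₀−S) θ_c / [X (1 + k_d θ_c)] = 0.615 × 5230 × (131 − 3.51) × 15.2 / [3780 × (1 + 0.0975 × 15.2)] = 6.23×10^6 / 9382 = 664.4 m³.
τ = V/Q = 664.4/5230 = 0.1270 d, or 3.049 h.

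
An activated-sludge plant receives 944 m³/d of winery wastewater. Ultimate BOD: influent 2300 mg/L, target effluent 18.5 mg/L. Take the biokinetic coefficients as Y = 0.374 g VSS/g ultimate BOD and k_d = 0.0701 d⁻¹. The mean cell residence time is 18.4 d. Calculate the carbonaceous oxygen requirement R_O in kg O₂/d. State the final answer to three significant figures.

R_O ≈ 1650 kg O₂/d

The observed yield is Y_obs = Y/(1 + k_d·θ_c) = 0.374 / (1 + 0.0701 × 18.4) = 0.374 / 2.290 = 0.1633 g VSS per g ultimate BOD removed.
ΔS = 2300 − 18.5 = 2282 mg/L, so the substrate removal rate is 944 × 2282/1000 = 2154 kg ultimate BOD/d.
P_X = Y_obs·Q·(S₀ − S) = 0.1633 × 2154 = 351.8 kg VSS/d.
R_O = Q·(S₀ − S) − 1.42·P_X = 2154 − 1.42 × 351.8 = 1654 kg O₂/d.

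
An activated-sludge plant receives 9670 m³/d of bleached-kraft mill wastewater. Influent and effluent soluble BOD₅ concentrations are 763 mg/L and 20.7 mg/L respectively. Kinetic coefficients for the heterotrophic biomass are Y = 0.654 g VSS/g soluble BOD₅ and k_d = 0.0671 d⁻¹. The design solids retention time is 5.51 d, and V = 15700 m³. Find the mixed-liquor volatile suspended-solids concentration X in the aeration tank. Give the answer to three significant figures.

From V·X·(1 + k_d·θ_c) = Y·Q·(S₀ − S)·θ_c: X = 0.654 × 9670 × (763 − 20.7) × 5.51 / [15700 × (1 + 0.0671 × 5.51)] = 1203 mg/L.

X ≈ 1200 mg/L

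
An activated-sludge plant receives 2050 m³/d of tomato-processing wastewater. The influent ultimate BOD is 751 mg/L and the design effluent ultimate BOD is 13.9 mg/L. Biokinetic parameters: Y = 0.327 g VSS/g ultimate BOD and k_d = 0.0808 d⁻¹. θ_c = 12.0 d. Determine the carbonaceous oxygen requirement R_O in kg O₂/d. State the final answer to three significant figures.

Correct the yield for decay: Y_obs = Y/(1 + k_d θ_c) = 0.327 / (1 + 0.0808 × 12.0) = 0.327 / 1.970 = 0.1660.
Substrate removed = Q·(S₀ − S) = 2050 m³/d × (751 − 13.9) g/m³ = 1.51×10^6 g/d = 1511 kg/d.
Net sludge production P_X = 0.1660 × 1511 = 250.9 kg VSS/d.
R_O = Q·(S₀ − S) − 1.42·P_X = 1511 − 1.42 × 250.9 = 1155 kg O₂/d.

R_O ≈ 1150 kg O₂/d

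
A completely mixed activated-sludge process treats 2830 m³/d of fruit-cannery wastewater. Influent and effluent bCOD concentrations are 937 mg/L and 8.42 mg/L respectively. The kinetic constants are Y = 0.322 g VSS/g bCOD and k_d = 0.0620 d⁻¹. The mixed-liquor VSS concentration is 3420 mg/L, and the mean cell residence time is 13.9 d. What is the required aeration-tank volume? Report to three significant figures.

Steady-state biomass mass balance: V·X·(1 + k_d·θ_c) = Y·Q·(S₀ − S)·θ_c, so V = 0.322 × 2830 × (937 − 8.42) × 13.9 / [3420 × (1 + 0.0620 × 13.9)] = 1.18×10^7 / 6367 = 1847 m³.

V ≈ 1850 m³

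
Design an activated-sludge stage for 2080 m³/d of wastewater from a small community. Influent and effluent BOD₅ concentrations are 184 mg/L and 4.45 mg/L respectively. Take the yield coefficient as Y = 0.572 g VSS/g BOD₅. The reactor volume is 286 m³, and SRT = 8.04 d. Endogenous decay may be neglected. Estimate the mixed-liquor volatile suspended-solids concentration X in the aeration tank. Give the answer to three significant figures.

X ≈ 6010 mg/L

X = Y·Q·ΔS·θ_c / V = 0.572 × 2080 × (184 − 4.45) × 8.04 / 286 = 6005 mg/L.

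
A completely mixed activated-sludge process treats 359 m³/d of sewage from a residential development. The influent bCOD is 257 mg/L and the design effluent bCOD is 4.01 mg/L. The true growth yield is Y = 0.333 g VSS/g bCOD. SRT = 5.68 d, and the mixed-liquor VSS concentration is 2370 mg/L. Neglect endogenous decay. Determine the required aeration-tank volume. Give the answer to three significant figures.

V ≈ 72.5 m³

Biomass mass balance (decay neglected): V·X = Y·Q·(S₀ − S)·θ_c, so V = 0.333 × 359 × (257 − 4.01) × 5.68 / 2370 = 72.48 m³.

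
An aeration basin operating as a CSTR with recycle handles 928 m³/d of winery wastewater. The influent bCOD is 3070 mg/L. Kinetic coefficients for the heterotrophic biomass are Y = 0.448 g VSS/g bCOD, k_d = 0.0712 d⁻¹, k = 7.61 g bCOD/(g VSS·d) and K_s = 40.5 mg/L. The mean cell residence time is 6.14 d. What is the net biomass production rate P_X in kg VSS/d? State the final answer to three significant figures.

P_X ≈ 887 kg VSS/d

For a completely mixed reactor with recycle the Lawrence–McCarty relation gives S = K_s·(1 + k_d·θ_c) / [θ_c·(Y·k − k_d) − 1] = 40.5 × (1 + 0.0712 × 6.14) / [6.14 × (0.448 × 7.61 − 0.0712) − 1] = 58.21 / 19.50 = 2.986 mg/L.
Y_obs = Y / (1 + k_d θ_c) = 0.448 / (1 + 0.0712 × 6.14) = 0.448 / 1.437 = 0.3117.
Substrate removed = Q·(S₀ − S) = 928 m³/d × (3070 − 2.99) g/m³ = 2.85×10^6 g/d = 2846 kg/d.
Biomass produced: P_X = Y_obs·Q·ΔS = 0.3117 × 2846 ≈ 887.2 kg VSS/d.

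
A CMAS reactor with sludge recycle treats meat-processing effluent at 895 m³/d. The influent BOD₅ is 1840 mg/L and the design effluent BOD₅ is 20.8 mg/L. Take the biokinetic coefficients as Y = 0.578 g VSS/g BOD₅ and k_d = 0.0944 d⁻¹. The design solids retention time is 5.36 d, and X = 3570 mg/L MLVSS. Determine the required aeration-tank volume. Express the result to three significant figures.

Rearranging the biomass balance for a CMAS with decay, V = Y·Q·ΔS·θ_c / [X·(1+k_d θ_c)] = 0.578 × 895 × (1840 − 20.8) × 5.36 / [3570 × (1 + 0.0944 × 5.36)] = 5.04×10^6 / 5376 = 938.2 m³.

V ≈ 938 m³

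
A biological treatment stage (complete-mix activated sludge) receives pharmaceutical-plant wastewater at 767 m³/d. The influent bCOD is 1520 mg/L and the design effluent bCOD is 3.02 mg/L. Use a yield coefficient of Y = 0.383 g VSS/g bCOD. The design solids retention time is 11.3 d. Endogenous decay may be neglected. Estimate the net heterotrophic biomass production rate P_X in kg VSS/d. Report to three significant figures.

P_X ≈ 446 kg VSS/d

With endogenous decay neglected, the observed yield equals the true yield: Y_obs = Y = 0.383 g VSS/g bCOD.
ΔS = 1520 − 3.02 = 1517 mg/L, so the substrate removal rate is 767 × 1517/1000 = 1164 kg bCOD/d.
Net biomass production P_X = Y_obs × Q·(S₀ − S) = 0.3830 × 1164 = 445.6 kg VSS/d.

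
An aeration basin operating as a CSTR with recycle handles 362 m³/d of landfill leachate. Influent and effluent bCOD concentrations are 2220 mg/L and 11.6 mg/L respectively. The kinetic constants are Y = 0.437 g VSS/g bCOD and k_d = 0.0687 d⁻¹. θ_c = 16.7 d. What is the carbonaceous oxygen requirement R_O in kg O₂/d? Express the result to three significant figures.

R_O ≈ 568 kg O₂/d

Y_obs = Y / (1 + k_d θ_c) = 0.437 / (1 + 0.0687 × 16.7) = 0.437 / 2.147 = 0.2035.
Q·(S₀ − S) = 362 × (2220 − 11.6) × 10⁻³ = 799.4 kg/d removed.
Net sludge production P_X = 0.2035 × 799.4 = 162.7 kg VSS/d.
R_O = Q·(S₀ − S) − 1.42·P_X = 799.4 − 1.42 × 162.7 = 568.4 kg O₂/d.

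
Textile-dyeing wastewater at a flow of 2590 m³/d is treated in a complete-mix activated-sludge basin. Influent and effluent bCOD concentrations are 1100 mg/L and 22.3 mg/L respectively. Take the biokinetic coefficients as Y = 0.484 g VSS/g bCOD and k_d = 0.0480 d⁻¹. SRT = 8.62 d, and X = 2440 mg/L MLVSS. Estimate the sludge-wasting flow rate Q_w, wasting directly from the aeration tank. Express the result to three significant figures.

From the SRT design equation V = Y Q (S₀−S) θ_c / [X (1 + k_d θ_c)] = 0.484 × 2590 × (1100 − 22.3) × 8.62 / [2440 × (1 + 0.0480 × 8.62)] = 1.16×10^7 / 3450 = 3376 m³.
For wasting at MLVSS concentration, Q_w = V/θ_c = 3376/8.62 = 391.6 m³/d.

Q_w ≈ 392 m³/d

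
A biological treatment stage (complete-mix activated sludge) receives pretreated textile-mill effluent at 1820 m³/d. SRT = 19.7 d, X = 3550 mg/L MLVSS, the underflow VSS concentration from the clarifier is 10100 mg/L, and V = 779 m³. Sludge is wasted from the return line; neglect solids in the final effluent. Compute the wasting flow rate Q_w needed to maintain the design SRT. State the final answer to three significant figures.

Q_w ≈ 13.9 m³/d

Q_w = (V·X)/(θ_c X_r) = 779.0 × 3550 / (19.7 × 10100) = 13.90 m³/d.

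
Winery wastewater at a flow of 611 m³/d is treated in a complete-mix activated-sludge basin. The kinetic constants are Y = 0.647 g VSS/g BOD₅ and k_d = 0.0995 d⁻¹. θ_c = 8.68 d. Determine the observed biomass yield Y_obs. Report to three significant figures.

Y_obs = Y / (1 + k_d θ_c) = 0.647 / (1 + 0.0995 × 8.68) = 0.647 / 1.864 = 0.3472.

Y_obs ≈ 0.347 g VSS/g BOD₅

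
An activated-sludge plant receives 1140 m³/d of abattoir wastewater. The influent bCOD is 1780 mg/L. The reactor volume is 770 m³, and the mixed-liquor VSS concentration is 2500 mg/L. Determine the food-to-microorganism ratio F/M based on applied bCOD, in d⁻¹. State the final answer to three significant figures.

F/M = Q·S₀ / (V·X) = 1140 × 1780 / (770.0 × 2500) = 1.054 g bCOD·(g VSS·d)⁻¹.

F/M ≈ 1.05 d⁻¹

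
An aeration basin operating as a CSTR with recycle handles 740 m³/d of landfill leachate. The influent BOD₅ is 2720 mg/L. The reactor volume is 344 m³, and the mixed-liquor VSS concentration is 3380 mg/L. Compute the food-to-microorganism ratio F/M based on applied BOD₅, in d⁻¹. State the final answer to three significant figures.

F/M ≈ 1.73 d⁻¹

F/M = Q·S₀ / (V·X) = 740 × 2720 / (344.0 × 3380) = 1.731 g BOD₅·(g VSS·d)⁻¹.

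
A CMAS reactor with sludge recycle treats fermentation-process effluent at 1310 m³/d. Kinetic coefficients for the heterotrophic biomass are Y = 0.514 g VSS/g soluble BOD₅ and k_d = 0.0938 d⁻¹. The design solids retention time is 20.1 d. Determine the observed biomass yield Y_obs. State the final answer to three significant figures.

Y_obs ≈ 0.178 g VSS/g soluble BOD₅

Observed yield with endogenous decay: Y_obs = Y / (1 + k_d·θ_c) = 0.514 / (1 + 0.0938 × 20.1) = 0.514 / 2.885 = 0.1781 g VSS/g soluble BOD₅.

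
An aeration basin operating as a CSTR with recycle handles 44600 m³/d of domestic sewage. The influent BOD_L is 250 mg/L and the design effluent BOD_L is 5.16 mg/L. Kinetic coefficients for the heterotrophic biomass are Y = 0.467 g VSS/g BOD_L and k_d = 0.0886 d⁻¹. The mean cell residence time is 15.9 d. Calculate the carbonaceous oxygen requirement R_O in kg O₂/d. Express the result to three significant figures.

R_O ≈ 7910 kg O₂/d

Observed yield with endogenous decay: Y_obs = Y / (1 + k_d·θ_c) = 0.467 / (1 + 0.0886 × 15.9) = 0.467 / 2.409 = 0.1939 g VSS/g BOD_L.
Mass of BOD_L removed per day: Q(S₀ − S) = 44600 × 244.8 g/m³ = 10920 kg/d.
Net sludge production P_X = 0.1939 × 10920 = 2117 kg VSS/d.
R_O = Q·(S₀ − S) − 1.42·P_X = 10920 − 1.42 × 2117 = 7914 kg O₂/d.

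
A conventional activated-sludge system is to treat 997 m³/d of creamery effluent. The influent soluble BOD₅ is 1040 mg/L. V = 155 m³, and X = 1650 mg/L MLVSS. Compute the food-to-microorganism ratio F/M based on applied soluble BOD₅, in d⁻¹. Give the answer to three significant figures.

Food-to-microorganism ratio F/M = Q S₀ / (V X) = 997 × 1040 / (155.0 × 1650) = 4.054 d⁻¹.

F/M ≈ 4.05 d⁻¹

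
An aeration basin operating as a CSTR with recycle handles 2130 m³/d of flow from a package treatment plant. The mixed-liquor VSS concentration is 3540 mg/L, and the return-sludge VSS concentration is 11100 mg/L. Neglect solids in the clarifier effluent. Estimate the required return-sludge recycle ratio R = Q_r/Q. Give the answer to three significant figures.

R ≈ 0.468

Mass balance around the secondary clarifier (neglecting effluent solids): R = X / (X_r − X) = 3540 / (11100 − 3540) = 0.4683.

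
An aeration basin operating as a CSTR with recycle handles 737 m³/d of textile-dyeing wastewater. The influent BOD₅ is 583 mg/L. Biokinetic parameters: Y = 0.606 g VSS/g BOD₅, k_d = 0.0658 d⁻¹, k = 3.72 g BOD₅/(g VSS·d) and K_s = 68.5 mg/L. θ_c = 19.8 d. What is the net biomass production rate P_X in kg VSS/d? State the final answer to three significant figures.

For a completely mixed reactor with recycle the Lawrence–McCarty relation gives S = K_s·(1 + k_d·θ_c) / [θ_c·(Y·k − k_d) − 1] = 68.5 × (1 + 0.0658 × 19.8) / [19.8 × (0.606 × 3.72 − 0.0658) − 1] = 157.7 / 42.33 = 3.726 mg/L.
Correct the yield for decay: Y_obs = Y/(1 + k_d θ_c) = 0.606 / (1 + 0.0658 × 19.8) = 0.606 / 2.303 = 0.2632.
Substrate removed = Q·(S₀ − S) = 737 m³/d × (583 − 3.73) g/m³ = 4.27×10^5 g/d = 426.9 kg/d.
Net biomass production P_X = Y_obs × Q·(S₀ − S) = 0.2632 × 426.9 = 112.3 kg VSS/d.

P_X ≈ 112 kg VSS/d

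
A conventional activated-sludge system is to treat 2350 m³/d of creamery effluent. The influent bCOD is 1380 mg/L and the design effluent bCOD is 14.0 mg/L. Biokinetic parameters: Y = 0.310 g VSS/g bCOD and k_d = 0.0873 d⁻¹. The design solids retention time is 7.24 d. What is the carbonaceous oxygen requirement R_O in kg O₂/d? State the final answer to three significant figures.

R_O ≈ 2340 kg O₂/d

Y_obs = Y / (1 + k_d θ_c) = 0.310 / (1 + 0.0873 × 7.24) = 0.310 / 1.632 = 0.1899.
Mass of bCOD removed per day: Q(S₀ − S) = 2350 × 1366 g/m³ = 3210 kg/d.
P_X = Y_obs·Q·(S₀ − S) = 0.1899 × 3210 = 609.7 kg VSS/d.
R_O = Q·ΔS − 1.42 P_X = 3210 − 865.8 = 2344 kg O₂/d.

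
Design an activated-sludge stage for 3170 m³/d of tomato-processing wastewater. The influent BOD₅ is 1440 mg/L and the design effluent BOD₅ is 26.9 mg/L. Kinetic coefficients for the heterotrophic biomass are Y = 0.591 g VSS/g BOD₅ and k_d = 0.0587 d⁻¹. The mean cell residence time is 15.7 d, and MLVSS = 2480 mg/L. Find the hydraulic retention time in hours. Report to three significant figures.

τ ≈ 66.0 h

From the SRT design equation V = Y Q (S₀−S) θ_c / [X (1 + k_d θ_c)] = 0.591 × 3170 × (1440 − 26.9) × 15.7 / [2480 × (1 + 0.0587 × 15.7)] = 4.16×10^7 / 4766 = 8722 m³.
Hydraulic retention time τ = V/Q = 8722 / 3170 = 2.751 d = 66.03 h.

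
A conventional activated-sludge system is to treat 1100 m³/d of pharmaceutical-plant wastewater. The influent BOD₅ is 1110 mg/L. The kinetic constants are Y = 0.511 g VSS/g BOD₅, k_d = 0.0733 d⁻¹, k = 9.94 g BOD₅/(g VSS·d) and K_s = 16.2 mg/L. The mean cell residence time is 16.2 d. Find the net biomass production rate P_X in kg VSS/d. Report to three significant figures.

P_X ≈ 285 kg VSS/d

For a completely mixed reactor with recycle the Lawrence–McCarty relation gives S = K_s·(1 + k_d·θ_c) / [θ_c·(Y·k − k_d) − 1] = 16.2 × (1 + 0.0733 × 16.2) / [16.2 × (0.511 × 9.94 − 0.0733) − 1] = 35.44 / 80.10 = 0.4424 mg/L.
Y_obs = Y / (1 + k_d θ_c) = 0.511 / (1 + 0.0733 × 16.2) = 0.511 / 2.187 = 0.2336.
Mass of BOD₅ removed per day: Q(S₀ − S) = 1100 × 1110 g/m³ = 1221 kg/d.
P_X = Y_obs · Q(S₀ − S) = 0.2336 × 1221 = 285.1 kg VSS/d.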